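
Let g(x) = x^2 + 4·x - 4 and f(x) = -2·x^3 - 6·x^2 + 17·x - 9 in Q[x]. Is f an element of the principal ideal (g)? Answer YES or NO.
NO

In Q[x] the ideal (g) consists of all multiples of g, so f ∈ (g) iff g | f, i.e. iff the remainder of f on division by g is 0. Divide f by g (g is monic, so eliminate the leading term of the running remainder at each step):
  leading term -2·x^3: subtract (-2·x)·g(x) = -2·x^3 - 8·x^2 + 8·x, leaving 2·x^2 + 9·x - 9
  leading term 2·x^2: subtract (2)·g(x) = 2·x^2 + 8·x - 8, leaving x - 1
The remainder r(x) = x - 1 ≠ 0 (and deg r < deg g), so g ∤ f, i.e. f ∉ (g).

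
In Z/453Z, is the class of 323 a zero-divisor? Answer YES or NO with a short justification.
NO

gcd(323, 453) = 1, so 323 is a unit in Z/453Z (it has a multiplicative inverse). A unit cannot be a zero-divisor: if 323·b ≡ 0 then multiplying both sides by 323^(−1) gives b ≡ 0. So 323 is not a zero-divisor.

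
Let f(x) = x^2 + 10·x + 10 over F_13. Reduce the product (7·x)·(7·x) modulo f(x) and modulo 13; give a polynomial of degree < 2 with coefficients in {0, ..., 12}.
a · b ≡ 4·x + 4 (mod f(x))

Multiply as integer polynomials: a · b = 49·x^2. Reducing coefficients mod 13: a · b ≡ 10·x^2. Now divide by f(x) = x^2 + 10·x + 10 in F_13[x], eliminating the leading term at each step:
  leading term 10·x^2: subtract (10)·f(x) = 10·x^2 + 9·x + 9, leaving 4·x + 4 (coefficients mod 13)
The degree is now < 2, so this is the remainder. Hence a · b ≡ 4·x + 4 in F_13[x]/(f).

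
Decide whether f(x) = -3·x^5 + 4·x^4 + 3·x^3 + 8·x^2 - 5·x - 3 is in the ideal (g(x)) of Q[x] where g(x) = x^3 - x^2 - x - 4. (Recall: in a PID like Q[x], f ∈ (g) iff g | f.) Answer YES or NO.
NO

In Q[x] the ideal (g) consists of all multiples of g, so f ∈ (g) iff g | f, i.e. iff the remainder of f on division by g is 0. Divide f by g (g is monic, so eliminate the leading term of the running remainder at each step):
  leading term -3·x^5: subtract (-3·x^2)·g(x) = -3·x^5 + 3·x^4 + 3·x^3 + 12·x^2, leaving x^4 - 4·x^2 - 5·x - 3
  leading term x^4: subtract (x)·g(x) = x^4 - x^3 - x^2 - 4·x, leaving x^3 - 3·x^2 - x - 3
  leading term x^3: subtract (1)·g(x) = x^3 - x^2 - x - 4, leaving 1 - 2·x^2
The remainder r(x) = 1 - 2·x^2 ≠ 0 (and deg r < deg g), so g ∤ f, i.e. f ∉ (g).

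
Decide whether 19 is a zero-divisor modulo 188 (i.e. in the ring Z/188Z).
NO

gcd(19, 188) = 1, so 19 is a unit in Z/188Z (it has a multiplicative inverse). A unit cannot be a zero-divisor: if 19·b ≡ 0 then multiplying both sides by 19^(−1) gives b ≡ 0. So 19 is not a zero-divisor.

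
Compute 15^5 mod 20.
Use repeated squaring. Binary(5) = 101. Walk through the bits of the exponent 5 left-to-right: at each bit after the leading one, square the running value, then multiply by 15 if the bit is 1 (always reducing mod 20):
  bit 1 = 1 (leading): start with 15.
  bit 2 = 0: square 15^2 = 225 ≡ 5 (mod 20).
  bit 3 = 1: square 5^2 = 25 ≡ 5; bit is 1, so multiply 5·15 = 75 ≡ 15 (mod 20).
Final value: 15^5 ≡ 15 (mod 20).

Final answer: 15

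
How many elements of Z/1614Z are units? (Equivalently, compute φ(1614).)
Z/1614Z has φ(1614) = 536 units

An element a ∈ Z/1614Z is a unit iff gcd(a, 1614) = 1, so the number of units is φ(1614). φ is multiplicative, with φ(p^e) = p^e − p^(e−1). Factorise 1614 = 2 · 3 · 269. Then
  φ(1614) = (2 − 1) · (3 − 1) · (269 − 1) = 1 · 2 · 268 = 536.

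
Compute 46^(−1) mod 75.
46^(−1) ≡ 31 (mod 75)

Apply the extended Euclidean algorithm to (75, 46), tracking rows (r, s, t) with s·75 + t·46 = r. Each division r_prev = q·r_cur + r_new produces the new row as (previous row) − q·(current row):
  row A: (75, 1, 0)   [1·75 + 0·46 = 75]
  row B: (46, 0, 1)   [0·75 + 1·46 = 46]
  75 = 1·46 + 29   → row C = row A − 1·row B = (29, 1, −1)   [check: 1·75 − 1·46 = 29]
  46 = 1·29 + 17   → row D = row B − 1·row C = (17, −1, 2)   [check: −1·75 + 2·46 = 17]
  29 = 1·17 + 12   → row E = row C − 1·row D = (12, 2, −3)   [check: 2·75 − 3·46 = 12]
  17 = 1·12 + 5   → row F = row D − 1·row E = (5, −3, 5)   [check: −3·75 + 5·46 = 5]
  12 = 2·5 + 2   → row G = row E − 2·row F = (2, 8, −13)   [check: 8·75 − 13·46 = 2]
  5 = 2·2 + 1   → row H = row F − 2·row G = (1, −19, 31)   [check: −19·75 + 31·46 = 1]
  2 = 2·1 + 0   → remainder 0, stop. gcd = 1 (last nonzero row H).
The gcd is 1, so 46 is invertible mod 75. The last nonzero row gives −19·75 + 31·46 = 1, so t = 31. So 46^(−1) ≡ 31 (mod 75). Verify: 46 · 31 = 1426 ≡ 1 (mod 75). ✓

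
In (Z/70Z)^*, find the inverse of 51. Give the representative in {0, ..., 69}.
Apply the extended Euclidean algorithm to (70, 51), tracking rows (r, s, t) with s·70 + t·51 = r. Each division r_prev = q·r_cur + r_new produces the new row as (previous row) − q·(current row):
  row A: (70, 1, 0)   [1·70 + 0·51 = 70]
  row B: (51, 0, 1)   [0·70 + 1·51 = 51]
  70 = 1·51 + 19   → row C = row A − 1·row B = (19, 1, −1)   [check: 1·70 − 1·51 = 19]
  51 = 2·19 + 13   → row D = row B − 2·row C = (13, −2, 3)   [check: −2·70 + 3·51 = 13]
  19 = 1·13 + 6   → row E = row C − 1·row D = (6, 3, −4)   [check: 3·70 − 4·51 = 6]
  13 = 2·6 + 1   → row F = row D − 2·row E = (1, −8, 11)   [check: −8·70 + 11·51 = 1]
  6 = 6·1 + 0   → remainder 0, stop. gcd = 1 (last nonzero row F).
The gcd is 1, so 51 is invertible mod 70. The last nonzero row gives −8·70 + 11·51 = 1, so t = 11. So 51^(−1) ≡ 11 (mod 70). Verify: 51 · 11 = 561 ≡ 1 (mod 70). ✓

Final answer: 51^(−1) ≡ 11 (mod 70)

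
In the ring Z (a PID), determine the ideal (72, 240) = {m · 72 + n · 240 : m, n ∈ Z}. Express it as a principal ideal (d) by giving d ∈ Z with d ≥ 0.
(72, 240) = (24); d = 24

In the PID Z, (a, b) is generated by gcd(a, b). Compute gcd(240, 72) with the extended Euclidean algorithm, tracking rows (r, s, t) with s·240 + t·72 = r:
  row A: (240, 1, 0)   [1·240 + 0·72 = 240]
  row B: (72, 0, 1)   [0·240 + 1·72 = 72]
  240 = 3·72 + 24   → row C = row A − 3·row B = (24, 1, −3)   [check: 1·240 − 3·72 = 24]
  72 = 3·24 + 0   → remainder 0, stop. gcd = 24 (last nonzero row C).
So gcd(72, 240) = 24, with Bézout identity 1·240 − 3·72 = 24. Containment (⊇): the Bézout identity exhibits 24 as an element of (72, 240), giving (24) ⊆ (72, 240). Containment (⊆): since 24 | 72 and 24 | 240 (72 = 24·3, 240 = 24·10), every Z-linear combination of 72 and 240 is divisible by 24, so (72, 240) ⊆ (24). Therefore (72, 240) = (24), d = 24.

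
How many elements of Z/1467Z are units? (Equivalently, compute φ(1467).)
An element a ∈ Z/1467Z is a unit iff gcd(a, 1467) = 1, so the number of units is φ(1467). φ is multiplicative, with φ(p^e) = p^e − p^(e−1). Factorise 1467 = 3^2 · 163. Then
  φ(1467) = (3^2 − 3^1) · (163 − 1) = 6 · 162 = 972.

Final answer: Z/1467Z has φ(1467) = 972 units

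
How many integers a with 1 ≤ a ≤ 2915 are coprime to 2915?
The number of a ∈ {1, ..., 2915} with gcd(a, 2915) = 1 is by definition Euler's totient φ(2915). φ is multiplicative, with φ(p^e) = p^e − p^(e−1). Factorise 2915 = 5 · 11 · 53. Then
  φ(2915) = (5 − 1) · (11 − 1) · (53 − 1) = 4 · 10 · 52 = 2080.
So there are 2080 such integers.

Final answer: 2080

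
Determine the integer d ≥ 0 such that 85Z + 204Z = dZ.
(85, 204) = (17); d = 17

In the PID Z, (a, b) is generated by gcd(a, b). Compute gcd(204, 85) with the extended Euclidean algorithm, tracking rows (r, s, t) with s·204 + t·85 = r:
  row A: (204, 1, 0)   [1·204 + 0·85 = 204]
  row B: (85, 0, 1)   [0·204 + 1·85 = 85]
  204 = 2·85 + 34   → row C = row A − 2·row B = (34, 1, −2)   [check: 1·204 − 2·85 = 34]
  85 = 2·34 + 17   → row D = row B − 2·row C = (17, −2, 5)   [check: −2·204 + 5·85 = 17]
  34 = 2·17 + 0   → remainder 0, stop. gcd = 17 (last nonzero row D).
So gcd(85, 204) = 17, with Bézout identity −2·204 + 5·85 = 17. Containment (⊇): the Bézout identity exhibits 17 as an element of (85, 204), giving (17) ⊆ (85, 204). Containment (⊆): since 17 | 85 and 17 | 204 (85 = 17·5, 204 = 17·12), every Z-linear combination of 85 and 204 is divisible by 17, so (85, 204) ⊆ (17). Therefore (85, 204) = (17), d = 17.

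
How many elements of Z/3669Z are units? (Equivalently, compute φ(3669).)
An element a ∈ Z/3669Z is a unit iff gcd(a, 3669) = 1, so the number of units is φ(3669). φ is multiplicative, with φ(p^e) = p^e − p^(e−1). Factorise 3669 = 3 · 1223. Then
  φ(3669) = (3 − 1) · (1223 − 1) = 2 · 1222 = 2444.

Final answer: Z/3669Z has φ(3669) = 2444 units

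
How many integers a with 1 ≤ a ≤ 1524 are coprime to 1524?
The number of a ∈ {1, ..., 1524} with gcd(a, 1524) = 1 is by definition Euler's totient φ(1524). φ is multiplicative, with φ(p^e) = p^e − p^(e−1). Factorise 1524 = 2^2 · 3 · 127. Then
  φ(1524) = (2^2 − 2^1) · (3 − 1) · (127 − 1) = 2 · 2 · 126 = 504.
So there are 504 such integers.

Final answer: 504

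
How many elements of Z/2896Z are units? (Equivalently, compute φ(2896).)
Z/2896Z has φ(2896) = 1440 units

An element a ∈ Z/2896Z is a unit iff gcd(a, 2896) = 1, so the number of units is φ(2896). φ is multiplicative, with φ(p^e) = p^e − p^(e−1). Factorise 2896 = 2^4 · 181. Then
  φ(2896) = (2^4 − 2^3) · (181 − 1) = 8 · 180 = 1440.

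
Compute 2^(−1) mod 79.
2^(−1) ≡ 40 (mod 79)

Apply the extended Euclidean algorithm to (79, 2), tracking rows (r, s, t) with s·79 + t·2 = r. Each division r_prev = q·r_cur + r_new produces the new row as (previous row) − q·(current row):
  row A: (79, 1, 0)   [1·79 + 0·2 = 79]
  row B: (2, 0, 1)   [0·79 + 1·2 = 2]
  79 = 39·2 + 1   → row C = row A − 39·row B = (1, 1, −39)   [check: 1·79 − 39·2 = 1]
  2 = 2·1 + 0   → remainder 0, stop. gcd = 1 (last nonzero row C).
The gcd is 1, so 2 is invertible mod 79. The last nonzero row gives 1·79 − 39·2 = 1, so t = −39. So 2^(−1) ≡ −39 ≡ 40 (mod 79). Verify: 2 · 40 = 80 ≡ 1 (mod 79). ✓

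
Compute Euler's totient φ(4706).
φ is multiplicative, with φ(p^e) = p^e − p^(e−1). Factorise 4706 = 2 · 13 · 181. Then
  φ(4706) = (2 − 1) · (13 − 1) · (181 − 1) = 1 · 12 · 180 = 2160.

Final answer: φ(4706) = 2160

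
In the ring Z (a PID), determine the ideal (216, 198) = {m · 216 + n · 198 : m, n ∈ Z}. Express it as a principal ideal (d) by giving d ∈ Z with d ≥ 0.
(216, 198) = (18); d = 18

In the PID Z, (a, b) is generated by gcd(a, b). Compute gcd(216, 198) with the extended Euclidean algorithm, tracking rows (r, s, t) with s·216 + t·198 = r:
  row A: (216, 1, 0)   [1·216 + 0·198 = 216]
  row B: (198, 0, 1)   [0·216 + 1·198 = 198]
  216 = 1·198 + 18   → row C = row A − 1·row B = (18, 1, −1)   [check: 1·216 − 1·198 = 18]
  198 = 11·18 + 0   → remainder 0, stop. gcd = 18 (last nonzero row C).
So gcd(216, 198) = 18, with Bézout identity 1·216 − 1·198 = 18. Containment (⊇): the Bézout identity exhibits 18 as an element of (216, 198), giving (18) ⊆ (216, 198). Containment (⊆): since 18 | 216 and 18 | 198 (216 = 18·12, 198 = 18·11), every Z-linear combination of 216 and 198 is divisible by 18, so (216, 198) ⊆ (18). Therefore (216, 198) = (18), d = 18.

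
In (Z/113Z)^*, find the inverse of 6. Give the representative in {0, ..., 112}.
Apply the extended Euclidean algorithm to (113, 6), tracking rows (r, s, t) with s·113 + t·6 = r. Each division r_prev = q·r_cur + r_new produces the new row as (previous row) − q·(current row):
  row A: (113, 1, 0)   [1·113 + 0·6 = 113]
  row B: (6, 0, 1)   [0·113 + 1·6 = 6]
  113 = 18·6 + 5   → row C = row A − 18·row B = (5, 1, −18)   [check: 1·113 − 18·6 = 5]
  6 = 1·5 + 1   → row D = row B − 1·row C = (1, −1, 19)   [check: −1·113 + 19·6 = 1]
  5 = 5·1 + 0   → remainder 0, stop. gcd = 1 (last nonzero row D).
The gcd is 1, so 6 is invertible mod 113. The last nonzero row gives −1·113 + 19·6 = 1, so t = 19. So 6^(−1) ≡ 19 (mod 113). Verify: 6 · 19 = 114 ≡ 1 (mod 113). ✓

Final answer: 6^(−1) ≡ 19 (mod 113)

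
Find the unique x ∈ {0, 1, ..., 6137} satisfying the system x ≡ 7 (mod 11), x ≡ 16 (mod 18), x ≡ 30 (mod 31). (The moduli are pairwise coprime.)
The moduli 11, 18, 31 are pairwise coprime, so by the CRT there is a unique solution mod 11·18·31 = 6138.
Solve by successive substitution. Start with x ≡ 7 (mod 11).
  Combine with x ≡ 16 (mod 18): write x = 7 + 11·t and require 7 + 11·t ≡ 16 (mod 18), i.e. 11·t ≡ 16 − 7 ≡ 9 (mod 18). Since 11^(−1) ≡ 5 (mod 18), t ≡ 5·9 ≡ 9 (mod 18). So x ≡ 7 + 11·9 = 106 (mod 198).
  Combine with x ≡ 30 (mod 31): write x = 106 + 198·t and require 106 + 198·t ≡ 30 (mod 31), i.e. 198·t ≡ 30 − 106 ≡ 17 (mod 31). Since 198^(−1) ≡ 13 (mod 31) (198 ≡ 12 (mod 31)), t ≡ 13·17 ≡ 4 (mod 31). So x ≡ 106 + 198·4 = 898 (mod 6138).
Unique solution in [0, 6138): x = 898.

Final answer: x ≡ 898 (mod 6138); the representative in [0, 6138) is 898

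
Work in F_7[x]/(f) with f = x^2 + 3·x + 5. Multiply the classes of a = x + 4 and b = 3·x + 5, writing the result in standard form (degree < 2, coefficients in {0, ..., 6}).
Multiply as integer polynomials: a · b = 3·x^2 + 17·x + 20. Reducing coefficients mod 7: a · b ≡ 3·x^2 + 3·x + 6. Now divide by f(x) = x^2 + 3·x + 5 in F_7[x], eliminating the leading term at each step:
  leading term 3·x^2: subtract (3)·f(x) = 3·x^2 + 2·x + 1, leaving x + 5 (coefficients mod 7)
The degree is now < 2, so this is the remainder. Hence a · b ≡ x + 5 in F_7[x]/(f).

Final answer: a · b ≡ x + 5 (mod f(x))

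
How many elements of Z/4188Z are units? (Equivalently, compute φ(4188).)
An element a ∈ Z/4188Z is a unit iff gcd(a, 4188) = 1, so the number of units is φ(4188). φ is multiplicative, with φ(p^e) = p^e − p^(e−1). Factorise 4188 = 2^2 · 3 · 349. Then
  φ(4188) = (2^2 − 2^1) · (3 − 1) · (349 − 1) = 2 · 2 · 348 = 1392.

Final answer: Z/4188Z has φ(4188) = 1392 units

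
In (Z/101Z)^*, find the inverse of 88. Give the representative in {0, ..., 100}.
Apply the extended Euclidean algorithm to (101, 88), tracking rows (r, s, t) with s·101 + t·88 = r. Each division r_prev = q·r_cur + r_new produces the new row as (previous row) − q·(current row):
  row A: (101, 1, 0)   [1·101 + 0·88 = 101]
  row B: (88, 0, 1)   [0·101 + 1·88 = 88]
  101 = 1·88 + 13   → row C = row A − 1·row B = (13, 1, −1)   [check: 1·101 − 1·88 = 13]
  88 = 6·13 + 10   → row D = row B − 6·row C = (10, −6, 7)   [check: −6·101 + 7·88 = 10]
  13 = 1·10 + 3   → row E = row C − 1·row D = (3, 7, −8)   [check: 7·101 − 8·88 = 3]
  10 = 3·3 + 1   → row F = row D − 3·row E = (1, −27, 31)   [check: −27·101 + 31·88 = 1]
  3 = 3·1 + 0   → remainder 0, stop. gcd = 1 (last nonzero row F).
The gcd is 1, so 88 is invertible mod 101. The last nonzero row gives −27·101 + 31·88 = 1, so t = 31. So 88^(−1) ≡ 31 (mod 101). Verify: 88 · 31 = 2728 ≡ 1 (mod 101). ✓

Final answer: 88^(−1) ≡ 31 (mod 101)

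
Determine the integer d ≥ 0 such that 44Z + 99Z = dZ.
(44, 99) = (11); d = 11

In the PID Z, (a, b) is generated by gcd(a, b). Compute gcd(99, 44) with the extended Euclidean algorithm, tracking rows (r, s, t) with s·99 + t·44 = r:
  row A: (99, 1, 0)   [1·99 + 0·44 = 99]
  row B: (44, 0, 1)   [0·99 + 1·44 = 44]
  99 = 2·44 + 11   → row C = row A − 2·row B = (11, 1, −2)   [check: 1·99 − 2·44 = 11]
  44 = 4·11 + 0   → remainder 0, stop. gcd = 11 (last nonzero row C).
So gcd(44, 99) = 11, with Bézout identity 1·99 − 2·44 = 11. Containment (⊇): the Bézout identity exhibits 11 as an element of (44, 99), giving (11) ⊆ (44, 99). Containment (⊆): since 11 | 44 and 11 | 99 (44 = 11·4, 99 = 11·9), every Z-linear combination of 44 and 99 is divisible by 11, so (44, 99) ⊆ (11). Therefore (44, 99) = (11), d = 11.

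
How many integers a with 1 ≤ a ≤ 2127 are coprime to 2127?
The number of a ∈ {1, ..., 2127} with gcd(a, 2127) = 1 is by definition Euler's totient φ(2127). φ is multiplicative, with φ(p^e) = p^e − p^(e−1). Factorise 2127 = 3 · 709. Then
  φ(2127) = (3 − 1) · (709 − 1) = 2 · 708 = 1416.
So there are 1416 such integers.

Final answer: 1416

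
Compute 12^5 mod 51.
3

Use repeated squaring. Binary(5) = 101. Walk through the bits of the exponent 5 left-to-right: at each bit after the leading one, square the running value, then multiply by 12 if the bit is 1 (always reducing mod 51):
  bit 1 = 1 (leading): start with 12.
  bit 2 = 0: square 12^2 = 144 ≡ 42 (mod 51).
  bit 3 = 1: square 42^2 = 1764 ≡ 30; bit is 1, so multiply 30·12 = 360 ≡ 3 (mod 51).
Final value: 12^5 ≡ 3 (mod 51).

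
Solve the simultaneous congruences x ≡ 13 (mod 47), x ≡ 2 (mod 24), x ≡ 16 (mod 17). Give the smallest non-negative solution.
The moduli 47, 24, 17 are pairwise coprime, so by the CRT there is a unique solution mod 47·24·17 = 19176.
Solve by successive substitution. Start with x ≡ 13 (mod 47).
  Combine with x ≡ 2 (mod 24): write x = 13 + 47·t and require 13 + 47·t ≡ 2 (mod 24), i.e. 47·t ≡ 2 − 13 ≡ 13 (mod 24). Since 47^(−1) ≡ 23 (mod 24) (47 ≡ 23 (mod 24)), t ≡ 23·13 ≡ 11 (mod 24). So x ≡ 13 + 47·11 = 530 (mod 1128).
  Combine with x ≡ 16 (mod 17): write x = 530 + 1128·t and require 530 + 1128·t ≡ 16 (mod 17), i.e. 1128·t ≡ 16 − 530 ≡ 13 (mod 17). Since 1128^(−1) ≡ 3 (mod 17) (1128 ≡ 6 (mod 17)), t ≡ 3·13 ≡ 5 (mod 17). So x ≡ 530 + 1128·5 = 6170 (mod 19176).
Unique solution in [0, 19176): x = 6170.

Final answer: x ≡ 6170 (mod 19176); the representative in [0, 19176) is 6170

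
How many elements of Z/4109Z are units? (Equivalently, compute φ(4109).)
An element a ∈ Z/4109Z is a unit iff gcd(a, 4109) = 1, so the number of units is φ(4109). φ is multiplicative, with φ(p^e) = p^e − p^(e−1). Factorise 4109 = 7 · 587. Then
  φ(4109) = (7 − 1) · (587 − 1) = 6 · 586 = 3516.

Final answer: Z/4109Z has φ(4109) = 3516 units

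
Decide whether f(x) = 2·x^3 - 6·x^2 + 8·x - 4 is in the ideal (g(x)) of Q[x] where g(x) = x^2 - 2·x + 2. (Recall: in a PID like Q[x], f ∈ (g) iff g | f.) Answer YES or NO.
YES

In Q[x] the ideal (g) consists of all multiples of g, so f ∈ (g) iff g | f, i.e. iff the remainder of f on division by g is 0. Divide f by g (g is monic, so eliminate the leading term of the running remainder at each step):
  leading term 2·x^3: subtract (2·x)·g(x) = 2·x^3 - 4·x^2 + 4·x, leaving -2·x^2 + 4·x - 4
  leading term -2·x^2: subtract (-2)·g(x) = -2·x^2 + 4·x - 4, leaving 0
The remainder is 0, so f(x) = g(x) · h(x) with h(x) = 2·x - 2. Hence g | f, i.e. f ∈ (g).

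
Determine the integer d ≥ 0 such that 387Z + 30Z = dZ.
In the PID Z, (a, b) is generated by gcd(a, b). Compute gcd(387, 30) with the extended Euclidean algorithm, tracking rows (r, s, t) with s·387 + t·30 = r:
  row A: (387, 1, 0)   [1·387 + 0·30 = 387]
  row B: (30, 0, 1)   [0·387 + 1·30 = 30]
  387 = 12·30 + 27   → row C = row A − 12·row B = (27, 1, −12)   [check: 1·387 − 12·30 = 27]
  30 = 1·27 + 3   → row D = row B − 1·row C = (3, −1, 13)   [check: −1·387 + 13·30 = 3]
  27 = 9·3 + 0   → remainder 0, stop. gcd = 3 (last nonzero row D).
So gcd(387, 30) = 3, with Bézout identity −1·387 + 13·30 = 3. Containment (⊇): the Bézout identity exhibits 3 as an element of (387, 30), giving (3) ⊆ (387, 30). Containment (⊆): since 3 | 387 and 3 | 30 (387 = 3·129, 30 = 3·10), every Z-linear combination of 387 and 30 is divisible by 3, so (387, 30) ⊆ (3). Therefore (387, 30) = (3), d = 3.

Final answer: (387, 30) = (3); d = 3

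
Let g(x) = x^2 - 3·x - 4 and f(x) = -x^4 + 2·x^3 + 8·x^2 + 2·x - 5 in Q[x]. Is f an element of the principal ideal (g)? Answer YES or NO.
In Q[x] the ideal (g) consists of all multiples of g, so f ∈ (g) iff g | f, i.e. iff the remainder of f on division by g is 0. Divide f by g (g is monic, so eliminate the leading term of the running remainder at each step):
  leading term -x^4: subtract (-x^2)·g(x) = -x^4 + 3·x^3 + 4·x^2, leaving -x^3 + 4·x^2 + 2·x - 5
  leading term -x^3: subtract (-x)·g(x) = -x^3 + 3·x^2 + 4·x, leaving x^2 - 2·x - 5
  leading term x^2: subtract (1)·g(x) = x^2 - 3·x - 4, leaving x - 1
The remainder r(x) = x - 1 ≠ 0 (and deg r < deg g), so g ∤ f, i.e. f ∉ (g).

Final answer: NO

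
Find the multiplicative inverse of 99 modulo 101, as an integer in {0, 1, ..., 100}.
99^(−1) ≡ 50 (mod 101)

Apply the extended Euclidean algorithm to (101, 99), tracking rows (r, s, t) with s·101 + t·99 = r. Each division r_prev = q·r_cur + r_new produces the new row as (previous row) − q·(current row):
  row A: (101, 1, 0)   [1·101 + 0·99 = 101]
  row B: (99, 0, 1)   [0·101 + 1·99 = 99]
  101 = 1·99 + 2   → row C = row A − 1·row B = (2, 1, −1)   [check: 1·101 − 1·99 = 2]
  99 = 49·2 + 1   → row D = row B − 49·row C = (1, −49, 50)   [check: −49·101 + 50·99 = 1]
  2 = 2·1 + 0   → remainder 0, stop. gcd = 1 (last nonzero row D).
The gcd is 1, so 99 is invertible mod 101. The last nonzero row gives −49·101 + 50·99 = 1, so t = 50. So 99^(−1) ≡ 50 (mod 101). Verify: 99 · 50 = 4950 ≡ 1 (mod 101). ✓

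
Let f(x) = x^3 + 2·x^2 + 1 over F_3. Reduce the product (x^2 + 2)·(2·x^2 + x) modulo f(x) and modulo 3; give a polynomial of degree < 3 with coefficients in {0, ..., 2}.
Multiply as integer polynomials: a · b = 2·x^4 + x^3 + 4·x^2 + 2·x. Reducing coefficients mod 3: a · b ≡ 2·x^4 + x^3 + x^2 + 2·x. Now divide by f(x) = x^3 + 2·x^2 + 1 in F_3[x], eliminating the leading term at each step:
  leading term 2·x^4: subtract (2·x)·f(x) = 2·x^4 + x^3 + 2·x, leaving x^2 (coefficients mod 3)
The degree is now < 3, so this is the remainder. Hence a · b ≡ x^2 in F_3[x]/(f).

Final answer: a · b ≡ x^2 (mod f(x))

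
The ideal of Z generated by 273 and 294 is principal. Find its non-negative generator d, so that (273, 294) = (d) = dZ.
(273, 294) = (21); d = 21

In the PID Z, (a, b) is generated by gcd(a, b). Compute gcd(294, 273) with the extended Euclidean algorithm, tracking rows (r, s, t) with s·294 + t·273 = r:
  row A: (294, 1, 0)   [1·294 + 0·273 = 294]
  row B: (273, 0, 1)   [0·294 + 1·273 = 273]
  294 = 1·273 + 21   → row C = row A − 1·row B = (21, 1, −1)   [check: 1·294 − 1·273 = 21]
  273 = 13·21 + 0   → remainder 0, stop. gcd = 21 (last nonzero row C).
So gcd(273, 294) = 21, with Bézout identity 1·294 − 1·273 = 21. Containment (⊇): the Bézout identity exhibits 21 as an element of (273, 294), giving (21) ⊆ (273, 294). Containment (⊆): since 21 | 273 and 21 | 294 (273 = 21·13, 294 = 21·14), every Z-linear combination of 273 and 294 is divisible by 21, so (273, 294) ⊆ (21). Therefore (273, 294) = (21), d = 21.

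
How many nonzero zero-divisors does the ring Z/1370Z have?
Z/1370Z has 825 nonzero zero-divisors

In Z/1370Z each nonzero element is either a unit (gcd with 1370 is 1) or a zero-divisor (gcd > 1). The number of units is φ(1370): factorise 1370 = 2 · 5 · 137, so φ(1370) = (2 − 1) · (5 − 1) · (137 − 1) = 1 · 4 · 136 = 544. The nonzero elements number 1370 − 1 = 1369. Hence the nonzero zero-divisors number 1369 − 544 = 825.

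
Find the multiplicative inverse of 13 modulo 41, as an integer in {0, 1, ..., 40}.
Apply the extended Euclidean algorithm to (41, 13), tracking rows (r, s, t) with s·41 + t·13 = r. Each division r_prev = q·r_cur + r_new produces the new row as (previous row) − q·(current row):
  row A: (41, 1, 0)   [1·41 + 0·13 = 41]
  row B: (13, 0, 1)   [0·41 + 1·13 = 13]
  41 = 3·13 + 2   → row C = row A − 3·row B = (2, 1, −3)   [check: 1·41 − 3·13 = 2]
  13 = 6·2 + 1   → row D = row B − 6·row C = (1, −6, 19)   [check: −6·41 + 19·13 = 1]
  2 = 2·1 + 0   → remainder 0, stop. gcd = 1 (last nonzero row D).
The gcd is 1, so 13 is invertible mod 41. The last nonzero row gives −6·41 + 19·13 = 1, so t = 19. So 13^(−1) ≡ 19 (mod 41). Verify: 13 · 19 = 247 ≡ 1 (mod 41). ✓

Final answer: 13^(−1) ≡ 19 (mod 41)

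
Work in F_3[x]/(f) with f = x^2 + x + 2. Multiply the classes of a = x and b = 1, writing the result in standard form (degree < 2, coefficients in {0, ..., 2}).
a · b ≡ x (mod f(x))

Multiply as integer polynomials: a · b = x. Reducing coefficients mod 3: a · b ≡ x. This already has degree < 2, so no reduction by f is needed. Hence a · b ≡ x in F_3[x]/(f).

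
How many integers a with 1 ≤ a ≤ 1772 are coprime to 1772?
884

The number of a ∈ {1, ..., 1772} with gcd(a, 1772) = 1 is by definition Euler's totient φ(1772). φ is multiplicative, with φ(p^e) = p^e − p^(e−1). Factorise 1772 = 2^2 · 443. Then
  φ(1772) = (2^2 − 2^1) · (443 − 1) = 2 · 442 = 884.
So there are 884 such integers.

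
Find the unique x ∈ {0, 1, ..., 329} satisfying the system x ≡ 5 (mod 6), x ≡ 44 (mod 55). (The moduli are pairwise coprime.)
x ≡ 209 (mod 330); the representative in [0, 330) is 209

The moduli 6, 55 are pairwise coprime, so by the CRT there is a unique solution mod 6·55 = 330.
Solve by successive substitution. Start with x ≡ 5 (mod 6).
  Combine with x ≡ 44 (mod 55): write x = 5 + 6·t and require 5 + 6·t ≡ 44 (mod 55), i.e. 6·t ≡ 44 − 5 ≡ 39 (mod 55). Since 6^(−1) ≡ 46 (mod 55), t ≡ 46·39 ≡ 34 (mod 55). So x ≡ 5 + 6·34 = 209 (mod 330).
Unique solution in [0, 330): x = 209.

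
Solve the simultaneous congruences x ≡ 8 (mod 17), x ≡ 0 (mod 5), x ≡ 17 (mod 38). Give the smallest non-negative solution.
The moduli 17, 5, 38 are pairwise coprime, so by the CRT there is a unique solution mod 17·5·38 = 3230.
Solve by successive substitution. Start with x ≡ 8 (mod 17).
  Combine with x ≡ 0 (mod 5): write x = 8 + 17·t and require 8 + 17·t ≡ 0 (mod 5), i.e. 17·t ≡ 0 − 8 ≡ 2 (mod 5). Since 17^(−1) ≡ 3 (mod 5) (17 ≡ 2 (mod 5)), t ≡ 3·2 ≡ 1 (mod 5). So x ≡ 8 + 17·1 = 25 (mod 85).
  Combine with x ≡ 17 (mod 38): write x = 25 + 85·t and require 25 + 85·t ≡ 17 (mod 38), i.e. 85·t ≡ 17 − 25 ≡ 30 (mod 38). Since 85^(−1) ≡ 17 (mod 38) (85 ≡ 9 (mod 38)), t ≡ 17·30 ≡ 16 (mod 38). So x ≡ 25 + 85·16 = 1385 (mod 3230).
Unique solution in [0, 3230): x = 1385.

Final answer: x ≡ 1385 (mod 3230); the representative in [0, 3230) is 1385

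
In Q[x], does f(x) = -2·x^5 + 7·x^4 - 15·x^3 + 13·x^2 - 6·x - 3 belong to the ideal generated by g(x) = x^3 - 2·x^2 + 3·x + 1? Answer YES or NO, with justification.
In Q[x] the ideal (g) consists of all multiples of g, so f ∈ (g) iff g | f, i.e. iff the remainder of f on division by g is 0. Divide f by g (g is monic, so eliminate the leading term of the running remainder at each step):
  leading term -2·x^5: subtract (-2·x^2)·g(x) = -2·x^5 + 4·x^4 - 6·x^3 - 2·x^2, leaving 3·x^4 - 9·x^3 + 15·x^2 - 6·x - 3
  leading term 3·x^4: subtract (3·x)·g(x) = 3·x^4 - 6·x^3 + 9·x^2 + 3·x, leaving -3·x^3 + 6·x^2 - 9·x - 3
  leading term -3·x^3: subtract (-3)·g(x) = -3·x^3 + 6·x^2 - 9·x - 3, leaving 0
The remainder is 0, so f(x) = g(x) · h(x) with h(x) = -2·x^2 + 3·x - 3. Hence g | f, i.e. f ∈ (g).

Final answer: YES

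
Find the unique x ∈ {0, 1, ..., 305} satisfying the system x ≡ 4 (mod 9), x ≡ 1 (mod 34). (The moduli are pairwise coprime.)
The moduli 9, 34 are pairwise coprime, so by the CRT there is a unique solution mod 9·34 = 306.
Solve by successive substitution. Start with x ≡ 4 (mod 9).
  Combine with x ≡ 1 (mod 34): write x = 4 + 9·t and require 4 + 9·t ≡ 1 (mod 34), i.e. 9·t ≡ 1 − 4 ≡ 31 (mod 34). Since 9^(−1) ≡ 19 (mod 34), t ≡ 19·31 ≡ 11 (mod 34). So x ≡ 4 + 9·11 = 103 (mod 306).
Unique solution in [0, 306): x = 103.

Final answer: x ≡ 103 (mod 306); the representative in [0, 306) is 103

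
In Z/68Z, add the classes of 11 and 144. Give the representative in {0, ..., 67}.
19

Reduce the summands first: 144 ≡ 8 (mod 68), so 11 + 144 ≡ 11 + 8 (mod 68). 11 + 8 = 19; 19 = 0·68 + 19, so (11 + 144) mod 68 = 19.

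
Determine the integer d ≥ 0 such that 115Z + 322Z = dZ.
In the PID Z, (a, b) is generated by gcd(a, b). Compute gcd(322, 115) with the extended Euclidean algorithm, tracking rows (r, s, t) with s·322 + t·115 = r:
  row A: (322, 1, 0)   [1·322 + 0·115 = 322]
  row B: (115, 0, 1)   [0·322 + 1·115 = 115]
  322 = 2·115 + 92   → row C = row A − 2·row B = (92, 1, −2)   [check: 1·322 − 2·115 = 92]
  115 = 1·92 + 23   → row D = row B − 1·row C = (23, −1, 3)   [check: −1·322 + 3·115 = 23]
  92 = 4·23 + 0   → remainder 0, stop. gcd = 23 (last nonzero row D).
So gcd(115, 322) = 23, with Bézout identity −1·322 + 3·115 = 23. Containment (⊇): the Bézout identity exhibits 23 as an element of (115, 322), giving (23) ⊆ (115, 322). Containment (⊆): since 23 | 115 and 23 | 322 (115 = 23·5, 322 = 23·14), every Z-linear combination of 115 and 322 is divisible by 23, so (115, 322) ⊆ (23). Therefore (115, 322) = (23), d = 23.

Final answer: (115, 322) = (23); d = 23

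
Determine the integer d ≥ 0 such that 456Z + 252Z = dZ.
In the PID Z, (a, b) is generated by gcd(a, b). Compute gcd(456, 252) with the extended Euclidean algorithm, tracking rows (r, s, t) with s·456 + t·252 = r:
  row A: (456, 1, 0)   [1·456 + 0·252 = 456]
  row B: (252, 0, 1)   [0·456 + 1·252 = 252]
  456 = 1·252 + 204   → row C = row A − 1·row B = (204, 1, −1)   [check: 1·456 − 1·252 = 204]
  252 = 1·204 + 48   → row D = row B − 1·row C = (48, −1, 2)   [check: −1·456 + 2·252 = 48]
  204 = 4·48 + 12   → row E = row C − 4·row D = (12, 5, −9)   [check: 5·456 − 9·252 = 12]
  48 = 4·12 + 0   → remainder 0, stop. gcd = 12 (last nonzero row E).
So gcd(456, 252) = 12, with Bézout identity 5·456 − 9·252 = 12. Containment (⊇): the Bézout identity exhibits 12 as an element of (456, 252), giving (12) ⊆ (456, 252). Containment (⊆): since 12 | 456 and 12 | 252 (456 = 12·38, 252 = 12·21), every Z-linear combination of 456 and 252 is divisible by 12, so (456, 252) ⊆ (12). Therefore (456, 252) = (12), d = 12.

Final answer: (456, 252) = (12); d = 12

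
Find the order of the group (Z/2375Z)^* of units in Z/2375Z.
|(Z/2375Z)^*| = 1800

(Z/2375Z)^* consists of the classes a with gcd(a, 2375) = 1, so its order is φ(2375). φ is multiplicative, with φ(p^e) = p^e − p^(e−1). Factorise 2375 = 5^3 · 19. Then
  φ(2375) = (5^3 − 5^2) · (19 − 1) = 100 · 18 = 1800.
Thus |(Z/2375Z)^*| = 1800.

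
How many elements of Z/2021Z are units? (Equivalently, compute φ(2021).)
An element a ∈ Z/2021Z is a unit iff gcd(a, 2021) = 1, so the number of units is φ(2021). φ is multiplicative, with φ(p^e) = p^e − p^(e−1). Factorise 2021 = 43 · 47. Then
  φ(2021) = (43 − 1) · (47 − 1) = 42 · 46 = 1932.

Final answer: Z/2021Z has φ(2021) = 1932 units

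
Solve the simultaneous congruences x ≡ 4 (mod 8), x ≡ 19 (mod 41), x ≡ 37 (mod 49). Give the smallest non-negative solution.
The moduli 8, 41, 49 are pairwise coprime, so by the CRT there is a unique solution mod 8·41·49 = 16072.
Solve by successive substitution. Start with x ≡ 4 (mod 8).
  Combine with x ≡ 19 (mod 41): write x = 4 + 8·t and require 4 + 8·t ≡ 19 (mod 41), i.e. 8·t ≡ 19 − 4 ≡ 15 (mod 41). Since 8^(−1) ≡ 36 (mod 41), t ≡ 36·15 ≡ 7 (mod 41). So x ≡ 4 + 8·7 = 60 (mod 328).
  Combine with x ≡ 37 (mod 49): write x = 60 + 328·t and require 60 + 328·t ≡ 37 (mod 49), i.e. 328·t ≡ 37 − 60 ≡ 26 (mod 49). Since 328^(−1) ≡ 13 (mod 49) (328 ≡ 34 (mod 49)), t ≡ 13·26 ≡ 44 (mod 49). So x ≡ 60 + 328·44 = 14492 (mod 16072).
Unique solution in [0, 16072): x = 14492.

Final answer: x ≡ 14492 (mod 16072); the representative in [0, 16072) is 14492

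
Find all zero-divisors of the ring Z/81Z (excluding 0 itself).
nonzero zero-divisors of Z/81Z = {3, 6, 9, 12, 15, 18, 21, 24, 27, 30, 33, 36, 39, 42, 45, 48, 51, 54, 57, 60, 63, 66, 69, 72, 75, 78}

An element a ∈ Z/81Z (with a ≠ 0) is a zero-divisor iff gcd(a, 81) > 1 (because a is a unit precisely when gcd(a, n) = 1, and in Z/nZ every nonzero, non-unit element is a zero-divisor). Scan a = 1, ..., 80 and keep those with gcd(a, 81) > 1:
  gcd(3, 81) = 3, gcd(6, 81) = 3, gcd(9, 81) = 9, gcd(12, 81) = 3, gcd(15, 81) = 3, gcd(18, 81) = 9, gcd(21, 81) = 3, gcd(24, 81) = 3, gcd(27, 81) = 27, gcd(30, 81) = 3, gcd(33, 81) = 3, gcd(36, 81) = 9, gcd(39, 81) = 3, gcd(42, 81) = 3, gcd(45, 81) = 9, gcd(48, 81) = 3, gcd(51, 81) = 3, gcd(54, 81) = 27, gcd(57, 81) = 3, gcd(60, 81) = 3, gcd(63, 81) = 9, gcd(66, 81) = 3, gcd(69, 81) = 3, gcd(72, 81) = 9, gcd(75, 81) = 3, gcd(78, 81) = 3.
All other a ∈ {1, ..., 80} have gcd(a, 81) = 1 and are units. So the nonzero zero-divisors are exactly the 26 values of a appearing in this scan.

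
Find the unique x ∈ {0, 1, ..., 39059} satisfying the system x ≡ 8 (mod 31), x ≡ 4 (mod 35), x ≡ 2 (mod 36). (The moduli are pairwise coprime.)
The moduli 31, 35, 36 are pairwise coprime, so by the CRT there is a unique solution mod 31·35·36 = 39060.
Solve by successive substitution. Start with x ≡ 8 (mod 31).
  Combine with x ≡ 4 (mod 35): write x = 8 + 31·t and require 8 + 31·t ≡ 4 (mod 35), i.e. 31·t ≡ 4 − 8 ≡ 31 (mod 35). Since 31^(−1) ≡ 26 (mod 35), t ≡ 26·31 ≡ 1 (mod 35). So x ≡ 8 + 31·1 = 39 (mod 1085).
  Combine with x ≡ 2 (mod 36): write x = 39 + 1085·t and require 39 + 1085·t ≡ 2 (mod 36), i.e. 1085·t ≡ 2 − 39 ≡ 35 (mod 36). Since 1085^(−1) ≡ 29 (mod 36) (1085 ≡ 5 (mod 36)), t ≡ 29·35 ≡ 7 (mod 36). So x ≡ 39 + 1085·7 = 7634 (mod 39060).
Unique solution in [0, 39060): x = 7634.

Final answer: x ≡ 7634 (mod 39060); the representative in [0, 39060) is 7634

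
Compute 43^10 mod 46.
31

Use repeated squaring. Binary(10) = 1010. Walk through the bits of the exponent 10 left-to-right: at each bit after the leading one, square the running value, then multiply by 43 if the bit is 1 (always reducing mod 46):
  bit 1 = 1 (leading): start with 43.
  bit 2 = 0: square 43^2 = 1849 ≡ 9 (mod 46).
  bit 3 = 1: square 9^2 = 81 ≡ 35; bit is 1, so multiply 35·43 = 1505 ≡ 33 (mod 46).
  bit 4 = 0: square 33^2 = 1089 ≡ 31 (mod 46).
Final value: 43^10 ≡ 31 (mod 46).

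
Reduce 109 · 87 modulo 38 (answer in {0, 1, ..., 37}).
Reduce the factors first: 109 ≡ 33, 87 ≡ 11 (mod 38), so 109 · 87 ≡ 33 · 11 (mod 38). 33 · 11 = 363. Dividing by 38: 363 = 9·38 + 21. So (109 · 87) mod 38 = 21.

Final answer: 21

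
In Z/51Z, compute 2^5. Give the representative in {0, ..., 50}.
32

Use repeated squaring. Binary(5) = 101. Walk through the bits of the exponent 5 left-to-right: at each bit after the leading one, square the running value, then multiply by 2 if the bit is 1 (always reducing mod 51):
  bit 1 = 1 (leading): start with 2.
  bit 2 = 0: square 2^2 = 4 (mod 51).
  bit 3 = 1: square 4^2 = 16; bit is 1, so multiply 16·2 = 32 (mod 51).
Final value: 2^5 ≡ 32 (mod 51).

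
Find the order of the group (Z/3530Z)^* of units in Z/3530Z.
(Z/3530Z)^* consists of the classes a with gcd(a, 3530) = 1, so its order is φ(3530). φ is multiplicative, with φ(p^e) = p^e − p^(e−1). Factorise 3530 = 2 · 5 · 353. Then
  φ(3530) = (2 − 1) · (5 − 1) · (353 − 1) = 1 · 4 · 352 = 1408.
Thus |(Z/3530Z)^*| = 1408.

Final answer: |(Z/3530Z)^*| = 1408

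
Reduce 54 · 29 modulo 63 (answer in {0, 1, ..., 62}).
Both factors are already reduced mod 63. 54 · 29 = 1566. Dividing by 63: 1566 = 24·63 + 54. So (54 · 29) mod 63 = 54.

Final answer: 54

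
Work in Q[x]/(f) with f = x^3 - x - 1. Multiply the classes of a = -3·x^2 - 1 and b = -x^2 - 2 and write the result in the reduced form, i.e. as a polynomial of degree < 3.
First multiply in Q[x] without reducing: a · b = 3·x^4 + 7·x^2 + 2. Now divide by f(x) = x^3 - x - 1, eliminating the leading term at each step:
  leading term 3·x^4: subtract (3·x)·f(x) = 3·x^4 - 3·x^2 - 3·x, leaving 10·x^2 + 3·x + 2
The degree is now < 3, so this is the remainder. Hence a · b ≡ 10·x^2 + 3·x + 2 in Q[x]/(f).

Final answer: a · b ≡ 10·x^2 + 3·x + 2 (mod f(x))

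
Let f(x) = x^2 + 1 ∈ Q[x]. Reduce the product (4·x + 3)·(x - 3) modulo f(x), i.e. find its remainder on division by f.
First multiply in Q[x] without reducing: a · b = 4·x^2 - 9·x - 9. Now divide by f(x) = x^2 + 1, eliminating the leading term at each step:
  leading term 4·x^2: subtract (4)·f(x) = 4·x^2 + 4, leaving -9·x - 13
The degree is now < 2, so this is the remainder. Hence a · b ≡ -9·x - 13 in Q[x]/(f).

Final answer: a · b ≡ -9·x - 13 (mod f(x))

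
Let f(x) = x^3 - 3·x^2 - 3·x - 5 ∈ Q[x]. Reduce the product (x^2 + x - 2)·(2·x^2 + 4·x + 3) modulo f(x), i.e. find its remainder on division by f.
First multiply in Q[x] without reducing: a · b = 2·x^4 + 6·x^3 + 3·x^2 - 5·x - 6. Now divide by f(x) = x^3 - 3·x^2 - 3·x - 5, eliminating the leading term at each step:
  leading term 2·x^4: subtract (2·x)·f(x) = 2·x^4 - 6·x^3 - 6·x^2 - 10·x, leaving 12·x^3 + 9·x^2 + 5·x - 6
  leading term 12·x^3: subtract (12)·f(x) = 12·x^3 - 36·x^2 - 36·x - 60, leaving 45·x^2 + 41·x + 54
The degree is now < 3, so this is the remainder. Hence a · b ≡ 45·x^2 + 41·x + 54 in Q[x]/(f).

Final answer: a · b ≡ 45·x^2 + 41·x + 54 (mod f(x))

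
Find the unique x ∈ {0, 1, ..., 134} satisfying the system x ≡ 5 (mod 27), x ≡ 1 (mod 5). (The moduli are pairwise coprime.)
x ≡ 86 (mod 135); the representative in [0, 135) is 86

The moduli 27, 5 are pairwise coprime, so by the CRT there is a unique solution mod 27·5 = 135.
Solve by successive substitution. Start with x ≡ 5 (mod 27).
  Combine with x ≡ 1 (mod 5): write x = 5 + 27·t and require 5 + 27·t ≡ 1 (mod 5), i.e. 27·t ≡ 1 − 5 ≡ 1 (mod 5). Since 27^(−1) ≡ 3 (mod 5) (27 ≡ 2 (mod 5)), t ≡ 3·1 ≡ 3 (mod 5). So x ≡ 5 + 27·3 = 86 (mod 135).
Unique solution in [0, 135): x = 86.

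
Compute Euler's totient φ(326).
φ is multiplicative, with φ(p^e) = p^e − p^(e−1). Factorise 326 = 2 · 163. Then
  φ(326) = (2 − 1) · (163 − 1) = 1 · 162 = 162.

Final answer: φ(326) = 162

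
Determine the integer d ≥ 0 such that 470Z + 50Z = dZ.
In the PID Z, (a, b) is generated by gcd(a, b). Compute gcd(470, 50) with the extended Euclidean algorithm, tracking rows (r, s, t) with s·470 + t·50 = r:
  row A: (470, 1, 0)   [1·470 + 0·50 = 470]
  row B: (50, 0, 1)   [0·470 + 1·50 = 50]
  470 = 9·50 + 20   → row C = row A − 9·row B = (20, 1, −9)   [check: 1·470 − 9·50 = 20]
  50 = 2·20 + 10   → row D = row B − 2·row C = (10, −2, 19)   [check: −2·470 + 19·50 = 10]
  20 = 2·10 + 0   → remainder 0, stop. gcd = 10 (last nonzero row D).
So gcd(470, 50) = 10, with Bézout identity −2·470 + 19·50 = 10. Containment (⊇): the Bézout identity exhibits 10 as an element of (470, 50), giving (10) ⊆ (470, 50). Containment (⊆): since 10 | 470 and 10 | 50 (470 = 10·47, 50 = 10·5), every Z-linear combination of 470 and 50 is divisible by 10, so (470, 50) ⊆ (10). Therefore (470, 50) = (10), d = 10.

Final answer: (470, 50) = (10); d = 10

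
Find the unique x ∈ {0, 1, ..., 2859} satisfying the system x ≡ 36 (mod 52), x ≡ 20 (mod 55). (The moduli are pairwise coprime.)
The moduli 52, 55 are pairwise coprime, so by the CRT there is a unique solution mod 52·55 = 2860.
Solve by successive substitution. Start with x ≡ 36 (mod 52).
  Combine with x ≡ 20 (mod 55): write x = 36 + 52·t and require 36 + 52·t ≡ 20 (mod 55), i.e. 52·t ≡ 20 − 36 ≡ 39 (mod 55). Since 52^(−1) ≡ 18 (mod 55), t ≡ 18·39 ≡ 42 (mod 55). So x ≡ 36 + 52·42 = 2220 (mod 2860).
Unique solution in [0, 2860): x = 2220.

Final answer: x ≡ 2220 (mod 2860); the representative in [0, 2860) is 2220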